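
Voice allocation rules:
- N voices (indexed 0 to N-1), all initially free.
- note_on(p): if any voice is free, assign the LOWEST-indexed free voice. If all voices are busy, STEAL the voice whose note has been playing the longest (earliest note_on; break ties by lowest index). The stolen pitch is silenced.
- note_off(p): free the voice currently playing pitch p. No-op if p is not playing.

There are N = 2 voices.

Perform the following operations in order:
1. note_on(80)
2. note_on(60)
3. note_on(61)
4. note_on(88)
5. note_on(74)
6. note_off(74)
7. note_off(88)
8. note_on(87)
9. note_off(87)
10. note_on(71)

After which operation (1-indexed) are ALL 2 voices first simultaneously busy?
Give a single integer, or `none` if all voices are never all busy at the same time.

Answer: 2

Derivation:
Op 1: note_on(80): voice 0 is free -> assigned | voices=[80 -]
Op 2: note_on(60): voice 1 is free -> assigned | voices=[80 60]
Op 3: note_on(61): all voices busy, STEAL voice 0 (pitch 80, oldest) -> assign | voices=[61 60]
Op 4: note_on(88): all voices busy, STEAL voice 1 (pitch 60, oldest) -> assign | voices=[61 88]
Op 5: note_on(74): all voices busy, STEAL voice 0 (pitch 61, oldest) -> assign | voices=[74 88]
Op 6: note_off(74): free voice 0 | voices=[- 88]
Op 7: note_off(88): free voice 1 | voices=[- -]
Op 8: note_on(87): voice 0 is free -> assigned | voices=[87 -]
Op 9: note_off(87): free voice 0 | voices=[- -]
Op 10: note_on(71): voice 0 is free -> assigned | voices=[71 -]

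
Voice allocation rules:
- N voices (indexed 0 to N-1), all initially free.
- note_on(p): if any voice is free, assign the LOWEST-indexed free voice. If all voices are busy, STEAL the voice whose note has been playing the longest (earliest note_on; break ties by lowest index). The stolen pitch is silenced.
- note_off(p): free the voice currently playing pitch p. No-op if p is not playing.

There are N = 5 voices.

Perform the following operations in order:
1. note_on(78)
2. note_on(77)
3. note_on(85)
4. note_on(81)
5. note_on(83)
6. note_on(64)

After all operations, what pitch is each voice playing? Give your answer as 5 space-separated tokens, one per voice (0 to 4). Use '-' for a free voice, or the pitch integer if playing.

Op 1: note_on(78): voice 0 is free -> assigned | voices=[78 - - - -]
Op 2: note_on(77): voice 1 is free -> assigned | voices=[78 77 - - -]
Op 3: note_on(85): voice 2 is free -> assigned | voices=[78 77 85 - -]
Op 4: note_on(81): voice 3 is free -> assigned | voices=[78 77 85 81 -]
Op 5: note_on(83): voice 4 is free -> assigned | voices=[78 77 85 81 83]
Op 6: note_on(64): all voices busy, STEAL voice 0 (pitch 78, oldest) -> assign | voices=[64 77 85 81 83]

Answer: 64 77 85 81 83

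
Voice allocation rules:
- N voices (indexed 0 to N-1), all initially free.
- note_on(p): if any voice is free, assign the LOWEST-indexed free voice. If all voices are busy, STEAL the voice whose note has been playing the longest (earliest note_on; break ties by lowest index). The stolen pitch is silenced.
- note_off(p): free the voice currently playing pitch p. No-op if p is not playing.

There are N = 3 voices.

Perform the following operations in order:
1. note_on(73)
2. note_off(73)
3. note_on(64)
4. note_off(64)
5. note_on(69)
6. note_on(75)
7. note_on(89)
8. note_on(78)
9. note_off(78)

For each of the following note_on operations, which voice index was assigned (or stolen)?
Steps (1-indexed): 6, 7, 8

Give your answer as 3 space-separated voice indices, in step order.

Answer: 1 2 0

Derivation:
Op 1: note_on(73): voice 0 is free -> assigned | voices=[73 - -]
Op 2: note_off(73): free voice 0 | voices=[- - -]
Op 3: note_on(64): voice 0 is free -> assigned | voices=[64 - -]
Op 4: note_off(64): free voice 0 | voices=[- - -]
Op 5: note_on(69): voice 0 is free -> assigned | voices=[69 - -]
Op 6: note_on(75): voice 1 is free -> assigned | voices=[69 75 -]
Op 7: note_on(89): voice 2 is free -> assigned | voices=[69 75 89]
Op 8: note_on(78): all voices busy, STEAL voice 0 (pitch 69, oldest) -> assign | voices=[78 75 89]
Op 9: note_off(78): free voice 0 | voices=[- 75 89]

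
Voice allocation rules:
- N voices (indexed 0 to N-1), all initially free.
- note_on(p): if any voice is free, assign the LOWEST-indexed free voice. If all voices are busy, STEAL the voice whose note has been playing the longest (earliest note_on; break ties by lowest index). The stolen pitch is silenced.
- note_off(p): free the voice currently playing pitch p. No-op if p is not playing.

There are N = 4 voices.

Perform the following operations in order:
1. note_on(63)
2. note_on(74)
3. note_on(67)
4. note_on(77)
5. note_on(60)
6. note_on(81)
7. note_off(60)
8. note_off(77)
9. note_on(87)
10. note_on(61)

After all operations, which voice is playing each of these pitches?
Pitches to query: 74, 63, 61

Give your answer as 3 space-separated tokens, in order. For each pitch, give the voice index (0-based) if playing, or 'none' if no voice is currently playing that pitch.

Op 1: note_on(63): voice 0 is free -> assigned | voices=[63 - - -]
Op 2: note_on(74): voice 1 is free -> assigned | voices=[63 74 - -]
Op 3: note_on(67): voice 2 is free -> assigned | voices=[63 74 67 -]
Op 4: note_on(77): voice 3 is free -> assigned | voices=[63 74 67 77]
Op 5: note_on(60): all voices busy, STEAL voice 0 (pitch 63, oldest) -> assign | voices=[60 74 67 77]
Op 6: note_on(81): all voices busy, STEAL voice 1 (pitch 74, oldest) -> assign | voices=[60 81 67 77]
Op 7: note_off(60): free voice 0 | voices=[- 81 67 77]
Op 8: note_off(77): free voice 3 | voices=[- 81 67 -]
Op 9: note_on(87): voice 0 is free -> assigned | voices=[87 81 67 -]
Op 10: note_on(61): voice 3 is free -> assigned | voices=[87 81 67 61]

Answer: none none 3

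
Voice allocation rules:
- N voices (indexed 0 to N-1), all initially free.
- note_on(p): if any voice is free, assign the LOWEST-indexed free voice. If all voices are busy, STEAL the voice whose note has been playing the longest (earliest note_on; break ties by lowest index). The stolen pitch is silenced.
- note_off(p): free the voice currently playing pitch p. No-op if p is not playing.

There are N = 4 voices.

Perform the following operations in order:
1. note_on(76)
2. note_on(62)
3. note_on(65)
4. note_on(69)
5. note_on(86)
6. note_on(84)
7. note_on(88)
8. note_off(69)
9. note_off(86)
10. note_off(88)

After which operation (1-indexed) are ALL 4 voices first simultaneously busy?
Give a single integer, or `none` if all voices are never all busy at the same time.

Op 1: note_on(76): voice 0 is free -> assigned | voices=[76 - - -]
Op 2: note_on(62): voice 1 is free -> assigned | voices=[76 62 - -]
Op 3: note_on(65): voice 2 is free -> assigned | voices=[76 62 65 -]
Op 4: note_on(69): voice 3 is free -> assigned | voices=[76 62 65 69]
Op 5: note_on(86): all voices busy, STEAL voice 0 (pitch 76, oldest) -> assign | voices=[86 62 65 69]
Op 6: note_on(84): all voices busy, STEAL voice 1 (pitch 62, oldest) -> assign | voices=[86 84 65 69]
Op 7: note_on(88): all voices busy, STEAL voice 2 (pitch 65, oldest) -> assign | voices=[86 84 88 69]
Op 8: note_off(69): free voice 3 | voices=[86 84 88 -]
Op 9: note_off(86): free voice 0 | voices=[- 84 88 -]
Op 10: note_off(88): free voice 2 | voices=[- 84 - -]

Answer: 4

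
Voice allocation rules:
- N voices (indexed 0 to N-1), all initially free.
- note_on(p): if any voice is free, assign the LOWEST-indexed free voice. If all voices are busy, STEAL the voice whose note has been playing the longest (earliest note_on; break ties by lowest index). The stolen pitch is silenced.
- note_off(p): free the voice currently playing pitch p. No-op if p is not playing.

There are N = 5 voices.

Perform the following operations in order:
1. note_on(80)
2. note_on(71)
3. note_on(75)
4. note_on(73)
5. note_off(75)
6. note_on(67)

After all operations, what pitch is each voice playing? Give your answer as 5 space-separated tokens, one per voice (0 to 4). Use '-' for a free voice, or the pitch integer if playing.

Answer: 80 71 67 73 -

Derivation:
Op 1: note_on(80): voice 0 is free -> assigned | voices=[80 - - - -]
Op 2: note_on(71): voice 1 is free -> assigned | voices=[80 71 - - -]
Op 3: note_on(75): voice 2 is free -> assigned | voices=[80 71 75 - -]
Op 4: note_on(73): voice 3 is free -> assigned | voices=[80 71 75 73 -]
Op 5: note_off(75): free voice 2 | voices=[80 71 - 73 -]
Op 6: note_on(67): voice 2 is free -> assigned | voices=[80 71 67 73 -]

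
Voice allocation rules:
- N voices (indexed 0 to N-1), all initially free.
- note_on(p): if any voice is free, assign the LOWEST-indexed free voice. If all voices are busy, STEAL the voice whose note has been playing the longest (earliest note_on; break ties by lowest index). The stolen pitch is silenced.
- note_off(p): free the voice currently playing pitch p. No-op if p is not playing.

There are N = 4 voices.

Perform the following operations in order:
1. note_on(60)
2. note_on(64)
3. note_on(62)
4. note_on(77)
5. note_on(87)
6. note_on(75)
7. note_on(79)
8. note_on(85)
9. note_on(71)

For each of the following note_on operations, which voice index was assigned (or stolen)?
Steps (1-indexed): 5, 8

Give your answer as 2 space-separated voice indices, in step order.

Answer: 0 3

Derivation:
Op 1: note_on(60): voice 0 is free -> assigned | voices=[60 - - -]
Op 2: note_on(64): voice 1 is free -> assigned | voices=[60 64 - -]
Op 3: note_on(62): voice 2 is free -> assigned | voices=[60 64 62 -]
Op 4: note_on(77): voice 3 is free -> assigned | voices=[60 64 62 77]
Op 5: note_on(87): all voices busy, STEAL voice 0 (pitch 60, oldest) -> assign | voices=[87 64 62 77]
Op 6: note_on(75): all voices busy, STEAL voice 1 (pitch 64, oldest) -> assign | voices=[87 75 62 77]
Op 7: note_on(79): all voices busy, STEAL voice 2 (pitch 62, oldest) -> assign | voices=[87 75 79 77]
Op 8: note_on(85): all voices busy, STEAL voice 3 (pitch 77, oldest) -> assign | voices=[87 75 79 85]
Op 9: note_on(71): all voices busy, STEAL voice 0 (pitch 87, oldest) -> assign | voices=[71 75 79 85]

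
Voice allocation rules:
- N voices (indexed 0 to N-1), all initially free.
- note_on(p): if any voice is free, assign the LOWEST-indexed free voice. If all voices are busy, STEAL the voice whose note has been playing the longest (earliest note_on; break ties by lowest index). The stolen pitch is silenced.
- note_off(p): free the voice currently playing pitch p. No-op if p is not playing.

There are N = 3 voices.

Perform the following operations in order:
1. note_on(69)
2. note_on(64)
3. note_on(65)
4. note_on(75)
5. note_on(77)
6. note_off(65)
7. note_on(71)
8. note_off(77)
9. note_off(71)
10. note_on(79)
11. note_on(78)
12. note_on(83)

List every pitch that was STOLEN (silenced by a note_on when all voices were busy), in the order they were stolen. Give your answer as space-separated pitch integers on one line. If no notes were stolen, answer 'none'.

Answer: 69 64 75

Derivation:
Op 1: note_on(69): voice 0 is free -> assigned | voices=[69 - -]
Op 2: note_on(64): voice 1 is free -> assigned | voices=[69 64 -]
Op 3: note_on(65): voice 2 is free -> assigned | voices=[69 64 65]
Op 4: note_on(75): all voices busy, STEAL voice 0 (pitch 69, oldest) -> assign | voices=[75 64 65]
Op 5: note_on(77): all voices busy, STEAL voice 1 (pitch 64, oldest) -> assign | voices=[75 77 65]
Op 6: note_off(65): free voice 2 | voices=[75 77 -]
Op 7: note_on(71): voice 2 is free -> assigned | voices=[75 77 71]
Op 8: note_off(77): free voice 1 | voices=[75 - 71]
Op 9: note_off(71): free voice 2 | voices=[75 - -]
Op 10: note_on(79): voice 1 is free -> assigned | voices=[75 79 -]
Op 11: note_on(78): voice 2 is free -> assigned | voices=[75 79 78]
Op 12: note_on(83): all voices busy, STEAL voice 0 (pitch 75, oldest) -> assign | voices=[83 79 78]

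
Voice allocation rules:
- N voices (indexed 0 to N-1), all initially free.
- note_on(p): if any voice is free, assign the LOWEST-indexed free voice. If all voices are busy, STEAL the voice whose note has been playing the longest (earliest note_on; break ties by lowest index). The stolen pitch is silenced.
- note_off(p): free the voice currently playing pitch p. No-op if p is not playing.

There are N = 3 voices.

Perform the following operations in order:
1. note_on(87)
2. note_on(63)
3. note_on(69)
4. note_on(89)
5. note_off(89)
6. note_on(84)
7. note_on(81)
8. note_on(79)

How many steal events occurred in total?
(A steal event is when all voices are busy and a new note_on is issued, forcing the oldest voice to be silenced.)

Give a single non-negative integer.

Op 1: note_on(87): voice 0 is free -> assigned | voices=[87 - -]
Op 2: note_on(63): voice 1 is free -> assigned | voices=[87 63 -]
Op 3: note_on(69): voice 2 is free -> assigned | voices=[87 63 69]
Op 4: note_on(89): all voices busy, STEAL voice 0 (pitch 87, oldest) -> assign | voices=[89 63 69]
Op 5: note_off(89): free voice 0 | voices=[- 63 69]
Op 6: note_on(84): voice 0 is free -> assigned | voices=[84 63 69]
Op 7: note_on(81): all voices busy, STEAL voice 1 (pitch 63, oldest) -> assign | voices=[84 81 69]
Op 8: note_on(79): all voices busy, STEAL voice 2 (pitch 69, oldest) -> assign | voices=[84 81 79]

Answer: 3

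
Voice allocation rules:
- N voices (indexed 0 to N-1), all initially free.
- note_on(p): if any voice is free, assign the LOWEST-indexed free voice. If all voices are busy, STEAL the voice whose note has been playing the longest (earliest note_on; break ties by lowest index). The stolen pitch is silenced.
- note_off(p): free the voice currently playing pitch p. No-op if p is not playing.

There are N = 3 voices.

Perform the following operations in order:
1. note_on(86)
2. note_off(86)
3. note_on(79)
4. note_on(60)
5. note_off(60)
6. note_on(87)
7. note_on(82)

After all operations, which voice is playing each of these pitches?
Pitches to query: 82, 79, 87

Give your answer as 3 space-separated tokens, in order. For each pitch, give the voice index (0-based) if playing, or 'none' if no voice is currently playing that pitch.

Op 1: note_on(86): voice 0 is free -> assigned | voices=[86 - -]
Op 2: note_off(86): free voice 0 | voices=[- - -]
Op 3: note_on(79): voice 0 is free -> assigned | voices=[79 - -]
Op 4: note_on(60): voice 1 is free -> assigned | voices=[79 60 -]
Op 5: note_off(60): free voice 1 | voices=[79 - -]
Op 6: note_on(87): voice 1 is free -> assigned | voices=[79 87 -]
Op 7: note_on(82): voice 2 is free -> assigned | voices=[79 87 82]

Answer: 2 0 1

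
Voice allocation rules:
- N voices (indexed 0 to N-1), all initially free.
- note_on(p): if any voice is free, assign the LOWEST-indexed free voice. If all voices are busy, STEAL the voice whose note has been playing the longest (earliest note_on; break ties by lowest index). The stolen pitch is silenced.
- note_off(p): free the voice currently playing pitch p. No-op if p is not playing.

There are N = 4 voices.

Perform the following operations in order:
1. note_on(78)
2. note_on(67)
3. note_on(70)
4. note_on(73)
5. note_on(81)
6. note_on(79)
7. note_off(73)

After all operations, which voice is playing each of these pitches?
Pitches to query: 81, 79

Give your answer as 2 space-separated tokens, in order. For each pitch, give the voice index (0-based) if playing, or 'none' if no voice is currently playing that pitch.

Op 1: note_on(78): voice 0 is free -> assigned | voices=[78 - - -]
Op 2: note_on(67): voice 1 is free -> assigned | voices=[78 67 - -]
Op 3: note_on(70): voice 2 is free -> assigned | voices=[78 67 70 -]
Op 4: note_on(73): voice 3 is free -> assigned | voices=[78 67 70 73]
Op 5: note_on(81): all voices busy, STEAL voice 0 (pitch 78, oldest) -> assign | voices=[81 67 70 73]
Op 6: note_on(79): all voices busy, STEAL voice 1 (pitch 67, oldest) -> assign | voices=[81 79 70 73]
Op 7: note_off(73): free voice 3 | voices=[81 79 70 -]

Answer: 0 1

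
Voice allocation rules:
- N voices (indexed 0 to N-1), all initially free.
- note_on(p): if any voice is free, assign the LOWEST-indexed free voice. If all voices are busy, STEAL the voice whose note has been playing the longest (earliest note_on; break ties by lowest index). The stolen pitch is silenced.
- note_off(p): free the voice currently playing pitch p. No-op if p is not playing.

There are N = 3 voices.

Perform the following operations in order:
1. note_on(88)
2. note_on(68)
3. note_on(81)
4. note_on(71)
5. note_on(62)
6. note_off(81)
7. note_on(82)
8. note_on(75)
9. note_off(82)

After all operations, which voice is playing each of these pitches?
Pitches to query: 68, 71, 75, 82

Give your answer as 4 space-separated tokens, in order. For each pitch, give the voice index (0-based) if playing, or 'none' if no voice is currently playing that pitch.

Op 1: note_on(88): voice 0 is free -> assigned | voices=[88 - -]
Op 2: note_on(68): voice 1 is free -> assigned | voices=[88 68 -]
Op 3: note_on(81): voice 2 is free -> assigned | voices=[88 68 81]
Op 4: note_on(71): all voices busy, STEAL voice 0 (pitch 88, oldest) -> assign | voices=[71 68 81]
Op 5: note_on(62): all voices busy, STEAL voice 1 (pitch 68, oldest) -> assign | voices=[71 62 81]
Op 6: note_off(81): free voice 2 | voices=[71 62 -]
Op 7: note_on(82): voice 2 is free -> assigned | voices=[71 62 82]
Op 8: note_on(75): all voices busy, STEAL voice 0 (pitch 71, oldest) -> assign | voices=[75 62 82]
Op 9: note_off(82): free voice 2 | voices=[75 62 -]

Answer: none none 0 none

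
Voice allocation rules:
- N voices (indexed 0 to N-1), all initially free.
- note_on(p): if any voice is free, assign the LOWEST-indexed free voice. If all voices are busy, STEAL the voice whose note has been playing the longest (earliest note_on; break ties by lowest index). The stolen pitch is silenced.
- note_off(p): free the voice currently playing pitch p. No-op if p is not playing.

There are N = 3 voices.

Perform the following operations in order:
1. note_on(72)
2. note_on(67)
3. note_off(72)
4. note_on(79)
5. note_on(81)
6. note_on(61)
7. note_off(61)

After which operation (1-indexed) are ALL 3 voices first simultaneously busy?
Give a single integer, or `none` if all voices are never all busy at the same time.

Op 1: note_on(72): voice 0 is free -> assigned | voices=[72 - -]
Op 2: note_on(67): voice 1 is free -> assigned | voices=[72 67 -]
Op 3: note_off(72): free voice 0 | voices=[- 67 -]
Op 4: note_on(79): voice 0 is free -> assigned | voices=[79 67 -]
Op 5: note_on(81): voice 2 is free -> assigned | voices=[79 67 81]
Op 6: note_on(61): all voices busy, STEAL voice 1 (pitch 67, oldest) -> assign | voices=[79 61 81]
Op 7: note_off(61): free voice 1 | voices=[79 - 81]

Answer: 5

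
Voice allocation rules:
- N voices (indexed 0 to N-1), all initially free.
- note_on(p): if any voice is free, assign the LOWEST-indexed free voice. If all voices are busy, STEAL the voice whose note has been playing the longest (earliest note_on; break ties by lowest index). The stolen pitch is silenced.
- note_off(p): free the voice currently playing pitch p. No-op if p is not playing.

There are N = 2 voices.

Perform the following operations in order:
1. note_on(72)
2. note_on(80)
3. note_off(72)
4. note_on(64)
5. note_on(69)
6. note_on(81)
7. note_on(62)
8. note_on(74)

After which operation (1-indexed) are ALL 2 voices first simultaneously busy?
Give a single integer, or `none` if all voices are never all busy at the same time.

Answer: 2

Derivation:
Op 1: note_on(72): voice 0 is free -> assigned | voices=[72 -]
Op 2: note_on(80): voice 1 is free -> assigned | voices=[72 80]
Op 3: note_off(72): free voice 0 | voices=[- 80]
Op 4: note_on(64): voice 0 is free -> assigned | voices=[64 80]
Op 5: note_on(69): all voices busy, STEAL voice 1 (pitch 80, oldest) -> assign | voices=[64 69]
Op 6: note_on(81): all voices busy, STEAL voice 0 (pitch 64, oldest) -> assign | voices=[81 69]
Op 7: note_on(62): all voices busy, STEAL voice 1 (pitch 69, oldest) -> assign | voices=[81 62]
Op 8: note_on(74): all voices busy, STEAL voice 0 (pitch 81, oldest) -> assign | voices=[74 62]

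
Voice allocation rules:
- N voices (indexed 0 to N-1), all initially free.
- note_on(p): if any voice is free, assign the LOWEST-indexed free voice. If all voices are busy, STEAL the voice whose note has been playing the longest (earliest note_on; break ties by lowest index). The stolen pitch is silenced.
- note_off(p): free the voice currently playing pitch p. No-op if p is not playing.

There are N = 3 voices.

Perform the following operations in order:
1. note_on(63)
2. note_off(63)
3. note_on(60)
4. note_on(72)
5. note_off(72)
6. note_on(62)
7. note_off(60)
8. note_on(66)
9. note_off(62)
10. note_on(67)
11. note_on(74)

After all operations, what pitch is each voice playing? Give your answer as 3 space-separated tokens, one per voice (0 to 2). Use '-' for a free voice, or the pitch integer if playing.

Answer: 66 67 74

Derivation:
Op 1: note_on(63): voice 0 is free -> assigned | voices=[63 - -]
Op 2: note_off(63): free voice 0 | voices=[- - -]
Op 3: note_on(60): voice 0 is free -> assigned | voices=[60 - -]
Op 4: note_on(72): voice 1 is free -> assigned | voices=[60 72 -]
Op 5: note_off(72): free voice 1 | voices=[60 - -]
Op 6: note_on(62): voice 1 is free -> assigned | voices=[60 62 -]
Op 7: note_off(60): free voice 0 | voices=[- 62 -]
Op 8: note_on(66): voice 0 is free -> assigned | voices=[66 62 -]
Op 9: note_off(62): free voice 1 | voices=[66 - -]
Op 10: note_on(67): voice 1 is free -> assigned | voices=[66 67 -]
Op 11: note_on(74): voice 2 is free -> assigned | voices=[66 67 74]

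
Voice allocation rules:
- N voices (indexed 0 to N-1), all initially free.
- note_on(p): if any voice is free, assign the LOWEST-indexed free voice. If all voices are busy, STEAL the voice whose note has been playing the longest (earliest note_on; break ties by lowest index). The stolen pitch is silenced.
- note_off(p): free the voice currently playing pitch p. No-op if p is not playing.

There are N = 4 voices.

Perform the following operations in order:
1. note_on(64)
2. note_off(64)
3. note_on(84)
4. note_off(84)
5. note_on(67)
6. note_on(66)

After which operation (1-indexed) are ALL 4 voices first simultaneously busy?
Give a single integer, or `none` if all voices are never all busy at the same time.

Op 1: note_on(64): voice 0 is free -> assigned | voices=[64 - - -]
Op 2: note_off(64): free voice 0 | voices=[- - - -]
Op 3: note_on(84): voice 0 is free -> assigned | voices=[84 - - -]
Op 4: note_off(84): free voice 0 | voices=[- - - -]
Op 5: note_on(67): voice 0 is free -> assigned | voices=[67 - - -]
Op 6: note_on(66): voice 1 is free -> assigned | voices=[67 66 - -]

Answer: none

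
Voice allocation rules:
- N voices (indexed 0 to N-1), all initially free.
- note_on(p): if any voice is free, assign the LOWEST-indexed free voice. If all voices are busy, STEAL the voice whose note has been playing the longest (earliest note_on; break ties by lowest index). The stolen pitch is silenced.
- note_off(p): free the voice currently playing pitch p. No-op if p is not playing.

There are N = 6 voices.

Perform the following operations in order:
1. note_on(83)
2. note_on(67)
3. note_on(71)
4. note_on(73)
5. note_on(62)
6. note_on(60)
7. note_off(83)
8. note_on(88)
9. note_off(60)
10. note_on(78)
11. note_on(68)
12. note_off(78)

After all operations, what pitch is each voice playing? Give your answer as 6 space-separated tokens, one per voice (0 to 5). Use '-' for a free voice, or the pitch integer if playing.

Answer: 88 68 71 73 62 -

Derivation:
Op 1: note_on(83): voice 0 is free -> assigned | voices=[83 - - - - -]
Op 2: note_on(67): voice 1 is free -> assigned | voices=[83 67 - - - -]
Op 3: note_on(71): voice 2 is free -> assigned | voices=[83 67 71 - - -]
Op 4: note_on(73): voice 3 is free -> assigned | voices=[83 67 71 73 - -]
Op 5: note_on(62): voice 4 is free -> assigned | voices=[83 67 71 73 62 -]
Op 6: note_on(60): voice 5 is free -> assigned | voices=[83 67 71 73 62 60]
Op 7: note_off(83): free voice 0 | voices=[- 67 71 73 62 60]
Op 8: note_on(88): voice 0 is free -> assigned | voices=[88 67 71 73 62 60]
Op 9: note_off(60): free voice 5 | voices=[88 67 71 73 62 -]
Op 10: note_on(78): voice 5 is free -> assigned | voices=[88 67 71 73 62 78]
Op 11: note_on(68): all voices busy, STEAL voice 1 (pitch 67, oldest) -> assign | voices=[88 68 71 73 62 78]
Op 12: note_off(78): free voice 5 | voices=[88 68 71 73 62 -]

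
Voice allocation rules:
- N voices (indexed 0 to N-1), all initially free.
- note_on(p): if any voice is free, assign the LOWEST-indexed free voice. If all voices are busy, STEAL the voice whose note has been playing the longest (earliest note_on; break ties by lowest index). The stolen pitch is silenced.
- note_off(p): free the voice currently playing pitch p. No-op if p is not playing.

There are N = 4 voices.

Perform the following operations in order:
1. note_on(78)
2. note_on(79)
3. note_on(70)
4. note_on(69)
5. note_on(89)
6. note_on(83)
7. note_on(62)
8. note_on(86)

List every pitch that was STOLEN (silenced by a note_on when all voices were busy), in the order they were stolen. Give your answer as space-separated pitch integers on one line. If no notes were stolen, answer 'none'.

Answer: 78 79 70 69

Derivation:
Op 1: note_on(78): voice 0 is free -> assigned | voices=[78 - - -]
Op 2: note_on(79): voice 1 is free -> assigned | voices=[78 79 - -]
Op 3: note_on(70): voice 2 is free -> assigned | voices=[78 79 70 -]
Op 4: note_on(69): voice 3 is free -> assigned | voices=[78 79 70 69]
Op 5: note_on(89): all voices busy, STEAL voice 0 (pitch 78, oldest) -> assign | voices=[89 79 70 69]
Op 6: note_on(83): all voices busy, STEAL voice 1 (pitch 79, oldest) -> assign | voices=[89 83 70 69]
Op 7: note_on(62): all voices busy, STEAL voice 2 (pitch 70, oldest) -> assign | voices=[89 83 62 69]
Op 8: note_on(86): all voices busy, STEAL voice 3 (pitch 69, oldest) -> assign | voices=[89 83 62 86]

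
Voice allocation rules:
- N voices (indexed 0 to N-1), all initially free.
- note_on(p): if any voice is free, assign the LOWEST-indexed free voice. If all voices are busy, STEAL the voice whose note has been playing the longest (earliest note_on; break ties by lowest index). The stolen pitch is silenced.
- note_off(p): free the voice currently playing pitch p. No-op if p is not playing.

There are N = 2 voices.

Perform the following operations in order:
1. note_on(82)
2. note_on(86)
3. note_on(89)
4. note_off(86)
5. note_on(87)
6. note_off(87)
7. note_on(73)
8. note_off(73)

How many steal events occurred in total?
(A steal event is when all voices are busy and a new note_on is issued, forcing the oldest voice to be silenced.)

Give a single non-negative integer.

Answer: 1

Derivation:
Op 1: note_on(82): voice 0 is free -> assigned | voices=[82 -]
Op 2: note_on(86): voice 1 is free -> assigned | voices=[82 86]
Op 3: note_on(89): all voices busy, STEAL voice 0 (pitch 82, oldest) -> assign | voices=[89 86]
Op 4: note_off(86): free voice 1 | voices=[89 -]
Op 5: note_on(87): voice 1 is free -> assigned | voices=[89 87]
Op 6: note_off(87): free voice 1 | voices=[89 -]
Op 7: note_on(73): voice 1 is free -> assigned | voices=[89 73]
Op 8: note_off(73): free voice 1 | voices=[89 -]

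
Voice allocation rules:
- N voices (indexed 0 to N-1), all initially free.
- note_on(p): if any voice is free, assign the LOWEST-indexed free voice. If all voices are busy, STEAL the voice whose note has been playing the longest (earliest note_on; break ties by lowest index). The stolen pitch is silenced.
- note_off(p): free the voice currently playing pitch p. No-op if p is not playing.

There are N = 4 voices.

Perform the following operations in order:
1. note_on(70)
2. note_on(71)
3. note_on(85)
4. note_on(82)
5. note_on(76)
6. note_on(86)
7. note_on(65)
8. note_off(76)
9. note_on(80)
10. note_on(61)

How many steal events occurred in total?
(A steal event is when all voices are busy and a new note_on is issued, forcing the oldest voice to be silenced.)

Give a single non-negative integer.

Answer: 4

Derivation:
Op 1: note_on(70): voice 0 is free -> assigned | voices=[70 - - -]
Op 2: note_on(71): voice 1 is free -> assigned | voices=[70 71 - -]
Op 3: note_on(85): voice 2 is free -> assigned | voices=[70 71 85 -]
Op 4: note_on(82): voice 3 is free -> assigned | voices=[70 71 85 82]
Op 5: note_on(76): all voices busy, STEAL voice 0 (pitch 70, oldest) -> assign | voices=[76 71 85 82]
Op 6: note_on(86): all voices busy, STEAL voice 1 (pitch 71, oldest) -> assign | voices=[76 86 85 82]
Op 7: note_on(65): all voices busy, STEAL voice 2 (pitch 85, oldest) -> assign | voices=[76 86 65 82]
Op 8: note_off(76): free voice 0 | voices=[- 86 65 82]
Op 9: note_on(80): voice 0 is free -> assigned | voices=[80 86 65 82]
Op 10: note_on(61): all voices busy, STEAL voice 3 (pitch 82, oldest) -> assign | voices=[80 86 65 61]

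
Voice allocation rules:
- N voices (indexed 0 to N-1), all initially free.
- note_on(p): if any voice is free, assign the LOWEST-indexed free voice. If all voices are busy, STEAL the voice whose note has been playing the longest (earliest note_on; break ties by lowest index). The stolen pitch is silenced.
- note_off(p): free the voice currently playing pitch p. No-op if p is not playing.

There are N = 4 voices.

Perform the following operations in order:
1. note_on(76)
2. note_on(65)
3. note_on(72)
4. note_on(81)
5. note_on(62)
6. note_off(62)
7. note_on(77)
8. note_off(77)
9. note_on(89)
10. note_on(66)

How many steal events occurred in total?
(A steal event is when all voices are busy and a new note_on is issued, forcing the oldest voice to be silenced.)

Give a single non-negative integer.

Answer: 2

Derivation:
Op 1: note_on(76): voice 0 is free -> assigned | voices=[76 - - -]
Op 2: note_on(65): voice 1 is free -> assigned | voices=[76 65 - -]
Op 3: note_on(72): voice 2 is free -> assigned | voices=[76 65 72 -]
Op 4: note_on(81): voice 3 is free -> assigned | voices=[76 65 72 81]
Op 5: note_on(62): all voices busy, STEAL voice 0 (pitch 76, oldest) -> assign | voices=[62 65 72 81]
Op 6: note_off(62): free voice 0 | voices=[- 65 72 81]
Op 7: note_on(77): voice 0 is free -> assigned | voices=[77 65 72 81]
Op 8: note_off(77): free voice 0 | voices=[- 65 72 81]
Op 9: note_on(89): voice 0 is free -> assigned | voices=[89 65 72 81]
Op 10: note_on(66): all voices busy, STEAL voice 1 (pitch 65, oldest) -> assign | voices=[89 66 72 81]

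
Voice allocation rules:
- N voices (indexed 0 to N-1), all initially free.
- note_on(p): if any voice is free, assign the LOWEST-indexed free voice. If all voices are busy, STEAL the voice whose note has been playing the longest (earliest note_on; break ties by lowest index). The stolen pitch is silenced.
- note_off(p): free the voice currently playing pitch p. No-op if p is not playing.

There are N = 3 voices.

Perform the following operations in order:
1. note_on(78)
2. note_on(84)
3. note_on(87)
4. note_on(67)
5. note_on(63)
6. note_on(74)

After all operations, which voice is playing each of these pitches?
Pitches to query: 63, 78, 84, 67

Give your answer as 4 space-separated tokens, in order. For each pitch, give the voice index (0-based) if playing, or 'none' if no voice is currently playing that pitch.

Op 1: note_on(78): voice 0 is free -> assigned | voices=[78 - -]
Op 2: note_on(84): voice 1 is free -> assigned | voices=[78 84 -]
Op 3: note_on(87): voice 2 is free -> assigned | voices=[78 84 87]
Op 4: note_on(67): all voices busy, STEAL voice 0 (pitch 78, oldest) -> assign | voices=[67 84 87]
Op 5: note_on(63): all voices busy, STEAL voice 1 (pitch 84, oldest) -> assign | voices=[67 63 87]
Op 6: note_on(74): all voices busy, STEAL voice 2 (pitch 87, oldest) -> assign | voices=[67 63 74]

Answer: 1 none none 0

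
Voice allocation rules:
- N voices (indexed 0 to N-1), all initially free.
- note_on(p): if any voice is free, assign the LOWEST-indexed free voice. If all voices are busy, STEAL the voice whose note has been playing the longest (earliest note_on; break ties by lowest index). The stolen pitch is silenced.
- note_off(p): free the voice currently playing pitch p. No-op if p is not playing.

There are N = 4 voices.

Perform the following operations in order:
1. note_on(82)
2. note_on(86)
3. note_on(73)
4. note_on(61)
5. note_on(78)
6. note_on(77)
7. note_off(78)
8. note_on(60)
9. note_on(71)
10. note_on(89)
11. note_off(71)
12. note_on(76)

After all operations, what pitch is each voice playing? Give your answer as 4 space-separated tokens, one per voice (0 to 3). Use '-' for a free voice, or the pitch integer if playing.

Op 1: note_on(82): voice 0 is free -> assigned | voices=[82 - - -]
Op 2: note_on(86): voice 1 is free -> assigned | voices=[82 86 - -]
Op 3: note_on(73): voice 2 is free -> assigned | voices=[82 86 73 -]
Op 4: note_on(61): voice 3 is free -> assigned | voices=[82 86 73 61]
Op 5: note_on(78): all voices busy, STEAL voice 0 (pitch 82, oldest) -> assign | voices=[78 86 73 61]
Op 6: note_on(77): all voices busy, STEAL voice 1 (pitch 86, oldest) -> assign | voices=[78 77 73 61]
Op 7: note_off(78): free voice 0 | voices=[- 77 73 61]
Op 8: note_on(60): voice 0 is free -> assigned | voices=[60 77 73 61]
Op 9: note_on(71): all voices busy, STEAL voice 2 (pitch 73, oldest) -> assign | voices=[60 77 71 61]
Op 10: note_on(89): all voices busy, STEAL voice 3 (pitch 61, oldest) -> assign | voices=[60 77 71 89]
Op 11: note_off(71): free voice 2 | voices=[60 77 - 89]
Op 12: note_on(76): voice 2 is free -> assigned | voices=[60 77 76 89]

Answer: 60 77 76 89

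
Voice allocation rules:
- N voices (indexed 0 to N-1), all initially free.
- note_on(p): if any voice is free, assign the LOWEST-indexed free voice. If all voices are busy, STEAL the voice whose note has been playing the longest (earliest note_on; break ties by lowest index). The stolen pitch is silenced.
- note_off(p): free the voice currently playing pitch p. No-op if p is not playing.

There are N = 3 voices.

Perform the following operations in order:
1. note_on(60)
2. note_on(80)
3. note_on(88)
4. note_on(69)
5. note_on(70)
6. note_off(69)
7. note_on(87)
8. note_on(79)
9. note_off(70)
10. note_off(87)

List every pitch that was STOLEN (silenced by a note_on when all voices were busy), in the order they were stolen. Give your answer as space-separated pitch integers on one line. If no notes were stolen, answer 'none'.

Answer: 60 80 88

Derivation:
Op 1: note_on(60): voice 0 is free -> assigned | voices=[60 - -]
Op 2: note_on(80): voice 1 is free -> assigned | voices=[60 80 -]
Op 3: note_on(88): voice 2 is free -> assigned | voices=[60 80 88]
Op 4: note_on(69): all voices busy, STEAL voice 0 (pitch 60, oldest) -> assign | voices=[69 80 88]
Op 5: note_on(70): all voices busy, STEAL voice 1 (pitch 80, oldest) -> assign | voices=[69 70 88]
Op 6: note_off(69): free voice 0 | voices=[- 70 88]
Op 7: note_on(87): voice 0 is free -> assigned | voices=[87 70 88]
Op 8: note_on(79): all voices busy, STEAL voice 2 (pitch 88, oldest) -> assign | voices=[87 70 79]
Op 9: note_off(70): free voice 1 | voices=[87 - 79]
Op 10: note_off(87): free voice 0 | voices=[- - 79]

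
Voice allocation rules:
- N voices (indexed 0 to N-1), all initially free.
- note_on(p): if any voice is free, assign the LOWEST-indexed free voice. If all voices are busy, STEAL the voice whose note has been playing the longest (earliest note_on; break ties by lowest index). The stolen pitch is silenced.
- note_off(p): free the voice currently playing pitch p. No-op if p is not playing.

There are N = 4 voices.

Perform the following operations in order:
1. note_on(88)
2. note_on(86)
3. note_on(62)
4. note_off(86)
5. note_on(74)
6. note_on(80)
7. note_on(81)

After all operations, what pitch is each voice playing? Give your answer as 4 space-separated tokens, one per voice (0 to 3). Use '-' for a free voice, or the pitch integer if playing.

Op 1: note_on(88): voice 0 is free -> assigned | voices=[88 - - -]
Op 2: note_on(86): voice 1 is free -> assigned | voices=[88 86 - -]
Op 3: note_on(62): voice 2 is free -> assigned | voices=[88 86 62 -]
Op 4: note_off(86): free voice 1 | voices=[88 - 62 -]
Op 5: note_on(74): voice 1 is free -> assigned | voices=[88 74 62 -]
Op 6: note_on(80): voice 3 is free -> assigned | voices=[88 74 62 80]
Op 7: note_on(81): all voices busy, STEAL voice 0 (pitch 88, oldest) -> assign | voices=[81 74 62 80]

Answer: 81 74 62 80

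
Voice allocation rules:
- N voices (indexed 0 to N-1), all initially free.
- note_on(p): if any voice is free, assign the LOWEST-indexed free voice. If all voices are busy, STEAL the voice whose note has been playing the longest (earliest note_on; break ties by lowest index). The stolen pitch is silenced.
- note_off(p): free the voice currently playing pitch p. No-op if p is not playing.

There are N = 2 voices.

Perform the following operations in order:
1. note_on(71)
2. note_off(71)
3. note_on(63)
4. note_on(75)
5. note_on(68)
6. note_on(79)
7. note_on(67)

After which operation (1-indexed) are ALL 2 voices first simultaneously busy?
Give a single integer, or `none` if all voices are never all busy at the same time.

Answer: 4

Derivation:
Op 1: note_on(71): voice 0 is free -> assigned | voices=[71 -]
Op 2: note_off(71): free voice 0 | voices=[- -]
Op 3: note_on(63): voice 0 is free -> assigned | voices=[63 -]
Op 4: note_on(75): voice 1 is free -> assigned | voices=[63 75]
Op 5: note_on(68): all voices busy, STEAL voice 0 (pitch 63, oldest) -> assign | voices=[68 75]
Op 6: note_on(79): all voices busy, STEAL voice 1 (pitch 75, oldest) -> assign | voices=[68 79]
Op 7: note_on(67): all voices busy, STEAL voice 0 (pitch 68, oldest) -> assign | voices=[67 79]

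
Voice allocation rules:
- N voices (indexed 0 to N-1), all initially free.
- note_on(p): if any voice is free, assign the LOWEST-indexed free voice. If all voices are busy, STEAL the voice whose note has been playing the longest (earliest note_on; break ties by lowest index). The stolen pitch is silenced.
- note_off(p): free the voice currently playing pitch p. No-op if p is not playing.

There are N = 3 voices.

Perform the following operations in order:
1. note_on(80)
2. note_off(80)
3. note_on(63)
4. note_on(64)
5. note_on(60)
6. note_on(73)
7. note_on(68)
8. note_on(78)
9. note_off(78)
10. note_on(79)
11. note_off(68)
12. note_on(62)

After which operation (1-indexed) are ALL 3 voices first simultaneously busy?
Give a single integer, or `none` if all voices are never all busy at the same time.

Answer: 5

Derivation:
Op 1: note_on(80): voice 0 is free -> assigned | voices=[80 - -]
Op 2: note_off(80): free voice 0 | voices=[- - -]
Op 3: note_on(63): voice 0 is free -> assigned | voices=[63 - -]
Op 4: note_on(64): voice 1 is free -> assigned | voices=[63 64 -]
Op 5: note_on(60): voice 2 is free -> assigned | voices=[63 64 60]
Op 6: note_on(73): all voices busy, STEAL voice 0 (pitch 63, oldest) -> assign | voices=[73 64 60]
Op 7: note_on(68): all voices busy, STEAL voice 1 (pitch 64, oldest) -> assign | voices=[73 68 60]
Op 8: note_on(78): all voices busy, STEAL voice 2 (pitch 60, oldest) -> assign | voices=[73 68 78]
Op 9: note_off(78): free voice 2 | voices=[73 68 -]
Op 10: note_on(79): voice 2 is free -> assigned | voices=[73 68 79]
Op 11: note_off(68): free voice 1 | voices=[73 - 79]
Op 12: note_on(62): voice 1 is free -> assigned | voices=[73 62 79]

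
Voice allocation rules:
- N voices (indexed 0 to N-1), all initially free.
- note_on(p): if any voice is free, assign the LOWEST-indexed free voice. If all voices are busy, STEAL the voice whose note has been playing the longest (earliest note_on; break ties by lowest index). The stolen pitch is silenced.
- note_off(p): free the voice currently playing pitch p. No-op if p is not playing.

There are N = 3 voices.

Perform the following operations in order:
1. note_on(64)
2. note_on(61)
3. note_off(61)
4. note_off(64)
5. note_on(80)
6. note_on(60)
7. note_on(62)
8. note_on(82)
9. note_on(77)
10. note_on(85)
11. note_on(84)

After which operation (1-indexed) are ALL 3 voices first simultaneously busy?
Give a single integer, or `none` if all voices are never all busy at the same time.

Op 1: note_on(64): voice 0 is free -> assigned | voices=[64 - -]
Op 2: note_on(61): voice 1 is free -> assigned | voices=[64 61 -]
Op 3: note_off(61): free voice 1 | voices=[64 - -]
Op 4: note_off(64): free voice 0 | voices=[- - -]
Op 5: note_on(80): voice 0 is free -> assigned | voices=[80 - -]
Op 6: note_on(60): voice 1 is free -> assigned | voices=[80 60 -]
Op 7: note_on(62): voice 2 is free -> assigned | voices=[80 60 62]
Op 8: note_on(82): all voices busy, STEAL voice 0 (pitch 80, oldest) -> assign | voices=[82 60 62]
Op 9: note_on(77): all voices busy, STEAL voice 1 (pitch 60, oldest) -> assign | voices=[82 77 62]
Op 10: note_on(85): all voices busy, STEAL voice 2 (pitch 62, oldest) -> assign | voices=[82 77 85]
Op 11: note_on(84): all voices busy, STEAL voice 0 (pitch 82, oldest) -> assign | voices=[84 77 85]

Answer: 7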